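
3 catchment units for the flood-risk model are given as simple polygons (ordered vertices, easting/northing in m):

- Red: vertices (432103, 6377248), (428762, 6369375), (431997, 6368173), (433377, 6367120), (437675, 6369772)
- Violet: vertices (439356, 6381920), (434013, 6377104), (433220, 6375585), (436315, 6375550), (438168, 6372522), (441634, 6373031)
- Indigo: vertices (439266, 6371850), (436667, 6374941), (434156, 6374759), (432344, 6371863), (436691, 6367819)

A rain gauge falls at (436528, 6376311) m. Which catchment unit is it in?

Violet

Cast a ray rightward from (436528, 6376311). For each polygon, the edges (by vertex number in listed order) whose endpoints lie on opposite sides of northing = 6376311, where each meets that height, and whether that is right or left of the point:
Red: 1–2 at easting≈431705.4 (left), 5–1 at easting≈432801.4 (left) → 0 crossings.
Violet: 2–3 at easting≈433599.0 (left), 6–1 at easting≈440793.4 (right) → 1 crossing.
Indigo: no edge straddles that height → 0 crossings.
Only Violet has an odd count, so the point is inside Violet.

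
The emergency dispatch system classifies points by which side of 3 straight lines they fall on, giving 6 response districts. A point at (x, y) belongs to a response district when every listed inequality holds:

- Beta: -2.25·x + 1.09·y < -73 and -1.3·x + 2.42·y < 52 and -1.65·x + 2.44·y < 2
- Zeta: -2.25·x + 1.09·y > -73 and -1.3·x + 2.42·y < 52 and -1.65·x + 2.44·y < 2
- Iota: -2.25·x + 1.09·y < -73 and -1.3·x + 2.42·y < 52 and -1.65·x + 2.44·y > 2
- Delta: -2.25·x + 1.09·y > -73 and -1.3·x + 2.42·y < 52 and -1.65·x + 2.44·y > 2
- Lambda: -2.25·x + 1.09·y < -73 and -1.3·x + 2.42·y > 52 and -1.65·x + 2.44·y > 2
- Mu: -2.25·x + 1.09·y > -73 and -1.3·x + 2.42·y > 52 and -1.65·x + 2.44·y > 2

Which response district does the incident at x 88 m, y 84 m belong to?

-2.25·88 + 1.09·84 = -106.440, which is < -73
-1.3·88 + 2.42·84 = 88.880, which is > 52
-1.65·88 + 2.44·84 = 59.760, which is > 2
This sign pattern matches Lambda.

Lambda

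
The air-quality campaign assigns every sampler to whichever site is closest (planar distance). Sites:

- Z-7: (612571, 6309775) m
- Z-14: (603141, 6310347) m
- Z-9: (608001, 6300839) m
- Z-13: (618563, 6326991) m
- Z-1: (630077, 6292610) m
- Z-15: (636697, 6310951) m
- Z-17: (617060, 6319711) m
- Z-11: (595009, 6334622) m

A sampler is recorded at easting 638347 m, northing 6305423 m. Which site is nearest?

Squared distances to each site:
Z-7: 683342080.000; Z-14: 1263708212.000; Z-9: 941892772.000; Z-13: 856585280.000; Z-1: 232565869.000; Z-15: 33281284.000; Z-17: 657283313.000; Z-11: 2730763845.000.
Minimum at Z-15.

Z-15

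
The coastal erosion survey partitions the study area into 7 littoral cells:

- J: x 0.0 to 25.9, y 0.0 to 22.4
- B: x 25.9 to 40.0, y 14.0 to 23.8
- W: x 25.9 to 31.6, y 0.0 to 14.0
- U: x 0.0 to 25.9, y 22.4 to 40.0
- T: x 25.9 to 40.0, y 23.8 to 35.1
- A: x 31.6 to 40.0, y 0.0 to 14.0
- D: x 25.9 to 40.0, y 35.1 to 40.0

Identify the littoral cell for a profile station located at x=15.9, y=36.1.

The point has x = 15.9 and y = 36.1.
Only U satisfies 0.0 ≤ x ≤ 25.9 and 22.4 ≤ y ≤ 40.0.

U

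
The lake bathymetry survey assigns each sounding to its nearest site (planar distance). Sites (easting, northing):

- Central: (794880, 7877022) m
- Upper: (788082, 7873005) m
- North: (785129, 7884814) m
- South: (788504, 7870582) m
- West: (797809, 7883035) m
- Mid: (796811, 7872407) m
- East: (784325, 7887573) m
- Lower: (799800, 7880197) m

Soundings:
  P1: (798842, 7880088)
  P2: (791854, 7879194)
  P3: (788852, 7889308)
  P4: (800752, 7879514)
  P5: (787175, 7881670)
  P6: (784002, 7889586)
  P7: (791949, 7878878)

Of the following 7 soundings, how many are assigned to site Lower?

P1 → Lower
P2 → Central
P3 → East
P4 → Lower
P5 → North
P6 → East
P7 → Central
2 of the 7 go to Lower.

2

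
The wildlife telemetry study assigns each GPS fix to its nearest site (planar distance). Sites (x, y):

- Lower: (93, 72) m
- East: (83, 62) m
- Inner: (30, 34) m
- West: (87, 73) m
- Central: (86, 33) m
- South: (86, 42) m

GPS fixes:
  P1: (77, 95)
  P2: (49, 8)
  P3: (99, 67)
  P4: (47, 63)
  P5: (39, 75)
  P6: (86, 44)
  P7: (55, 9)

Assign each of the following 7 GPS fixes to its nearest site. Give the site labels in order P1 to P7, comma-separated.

West, Inner, Lower, Inner, Inner, South, Inner

P1 → West (d²=584.00)
P2 → Inner (d²=1037.00)
P3 → Lower (d²=61.00)
P4 → Inner (d²=1130.00)
P5 → Inner (d²=1762.00)
P6 → South (d²=4.00)
P7 → Inner (d²=1250.00)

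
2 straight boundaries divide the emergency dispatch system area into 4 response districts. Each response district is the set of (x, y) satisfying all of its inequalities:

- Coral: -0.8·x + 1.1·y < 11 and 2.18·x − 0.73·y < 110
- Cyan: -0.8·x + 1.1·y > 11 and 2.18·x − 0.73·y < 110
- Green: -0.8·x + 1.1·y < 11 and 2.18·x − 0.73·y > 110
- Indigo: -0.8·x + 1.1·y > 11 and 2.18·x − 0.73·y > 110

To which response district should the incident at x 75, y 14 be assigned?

Green

-0.8·75 + 1.1·14 = -44.600, which is < 11
2.18·75 − 0.73·14 = 153.280, which is > 110
This sign pattern matches Green.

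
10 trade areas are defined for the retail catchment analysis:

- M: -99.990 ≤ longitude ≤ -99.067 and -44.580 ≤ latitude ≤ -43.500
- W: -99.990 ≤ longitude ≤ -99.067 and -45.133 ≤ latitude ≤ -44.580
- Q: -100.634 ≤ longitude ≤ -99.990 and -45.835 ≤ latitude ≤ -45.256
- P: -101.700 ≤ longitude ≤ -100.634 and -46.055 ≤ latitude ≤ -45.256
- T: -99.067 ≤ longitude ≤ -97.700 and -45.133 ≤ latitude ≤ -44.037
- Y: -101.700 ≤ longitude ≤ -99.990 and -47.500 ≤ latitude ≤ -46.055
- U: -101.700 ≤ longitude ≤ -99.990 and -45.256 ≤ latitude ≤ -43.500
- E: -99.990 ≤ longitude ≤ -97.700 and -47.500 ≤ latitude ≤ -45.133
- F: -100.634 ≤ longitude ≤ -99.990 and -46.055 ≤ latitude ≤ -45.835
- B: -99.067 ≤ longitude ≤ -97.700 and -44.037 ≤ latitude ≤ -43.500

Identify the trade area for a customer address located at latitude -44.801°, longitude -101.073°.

The point has longitude = -101.073 and latitude = -44.801.
Only U satisfies -101.700 ≤ longitude ≤ -99.990 and -45.256 ≤ latitude ≤ -43.500.

U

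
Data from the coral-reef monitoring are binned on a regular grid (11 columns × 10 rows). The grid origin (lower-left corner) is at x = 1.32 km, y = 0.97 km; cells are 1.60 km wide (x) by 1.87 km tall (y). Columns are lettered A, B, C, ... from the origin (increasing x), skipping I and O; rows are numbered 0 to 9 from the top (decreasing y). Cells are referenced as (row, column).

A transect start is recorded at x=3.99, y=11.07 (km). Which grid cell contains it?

Column index: ⌊(3.99 − 1.32) / 1.60⌋ = ⌊1.669⌋ = 1 → column B
Row offset from origin: ⌊(11.07 − 0.97) / 1.87⌋ = ⌊5.401⌋ = 5 → row 4 (counted from top)

(4, B)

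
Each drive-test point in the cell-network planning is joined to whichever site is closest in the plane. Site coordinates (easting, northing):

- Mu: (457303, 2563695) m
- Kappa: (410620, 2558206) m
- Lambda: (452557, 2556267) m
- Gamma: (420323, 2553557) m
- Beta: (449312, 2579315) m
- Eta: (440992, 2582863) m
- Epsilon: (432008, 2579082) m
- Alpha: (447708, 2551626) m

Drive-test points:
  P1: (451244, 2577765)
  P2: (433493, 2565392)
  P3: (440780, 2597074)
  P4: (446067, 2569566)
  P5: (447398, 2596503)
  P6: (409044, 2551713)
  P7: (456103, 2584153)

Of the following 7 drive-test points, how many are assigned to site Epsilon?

1

P1 → Beta
P2 → Epsilon
P3 → Eta
P4 → Beta
P5 → Eta
P6 → Kappa
P7 → Beta
1 of the 7 goes to Epsilon.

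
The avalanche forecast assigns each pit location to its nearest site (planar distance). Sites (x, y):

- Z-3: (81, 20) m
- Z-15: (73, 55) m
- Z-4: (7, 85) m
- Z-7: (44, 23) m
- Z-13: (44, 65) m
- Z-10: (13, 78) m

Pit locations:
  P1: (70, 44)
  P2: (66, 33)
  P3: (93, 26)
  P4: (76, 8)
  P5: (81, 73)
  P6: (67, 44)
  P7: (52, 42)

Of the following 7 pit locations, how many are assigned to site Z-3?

P1 → Z-15
P2 → Z-3
P3 → Z-3
P4 → Z-3
P5 → Z-15
P6 → Z-15
P7 → Z-7
3 of the 7 go to Z-3.

3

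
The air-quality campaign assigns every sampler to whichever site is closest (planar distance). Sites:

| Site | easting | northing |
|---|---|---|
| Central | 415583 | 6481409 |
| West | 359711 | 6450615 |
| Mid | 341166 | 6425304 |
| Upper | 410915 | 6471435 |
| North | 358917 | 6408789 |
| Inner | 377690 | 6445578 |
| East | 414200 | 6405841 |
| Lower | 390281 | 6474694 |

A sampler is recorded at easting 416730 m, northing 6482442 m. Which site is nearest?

Central

Squared distances to each site:
Central: 2382698.000; West: 4264124290.000; Mid: 8974669140.000; Upper: 154968274.000; North: 8767107378.000; Inner: 2883076096.000; East: 5874114101.000; Lower: 759581105.000.
Minimum at Central.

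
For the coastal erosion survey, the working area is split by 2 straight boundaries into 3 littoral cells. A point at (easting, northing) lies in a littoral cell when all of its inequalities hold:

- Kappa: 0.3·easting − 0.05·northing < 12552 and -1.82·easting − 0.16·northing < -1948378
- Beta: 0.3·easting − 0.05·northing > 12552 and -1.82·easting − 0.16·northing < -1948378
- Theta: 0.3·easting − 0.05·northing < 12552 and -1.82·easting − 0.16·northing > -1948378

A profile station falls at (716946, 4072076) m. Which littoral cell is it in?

Kappa

0.3·716946 − 0.05·4072076 = 11480.000, which is < 12552
-1.82·716946 − 0.16·4072076 = -1956373.880, which is < -1948378
This sign pattern matches Kappa.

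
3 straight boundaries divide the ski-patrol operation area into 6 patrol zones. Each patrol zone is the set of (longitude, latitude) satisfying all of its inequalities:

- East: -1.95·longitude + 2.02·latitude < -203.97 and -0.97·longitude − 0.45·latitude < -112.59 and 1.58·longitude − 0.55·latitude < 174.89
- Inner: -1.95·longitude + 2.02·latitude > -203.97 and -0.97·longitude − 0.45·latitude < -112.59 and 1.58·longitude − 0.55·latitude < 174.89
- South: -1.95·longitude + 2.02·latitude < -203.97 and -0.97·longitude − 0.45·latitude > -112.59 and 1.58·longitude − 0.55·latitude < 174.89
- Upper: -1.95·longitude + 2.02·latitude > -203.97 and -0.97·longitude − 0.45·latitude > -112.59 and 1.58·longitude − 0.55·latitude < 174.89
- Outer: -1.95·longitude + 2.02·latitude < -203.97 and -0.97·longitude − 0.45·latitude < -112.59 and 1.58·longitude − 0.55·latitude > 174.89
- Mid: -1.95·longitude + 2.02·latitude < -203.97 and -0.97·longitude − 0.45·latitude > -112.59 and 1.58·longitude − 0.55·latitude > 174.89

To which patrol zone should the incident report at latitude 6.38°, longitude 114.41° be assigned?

Outer

-1.95·114.41 + 2.02·6.38 = -210.212, which is < -203.97
-0.97·114.41 − 0.45·6.38 = -113.849, which is < -112.59
1.58·114.41 − 0.55·6.38 = 177.259, which is > 174.89
This sign pattern matches Outer.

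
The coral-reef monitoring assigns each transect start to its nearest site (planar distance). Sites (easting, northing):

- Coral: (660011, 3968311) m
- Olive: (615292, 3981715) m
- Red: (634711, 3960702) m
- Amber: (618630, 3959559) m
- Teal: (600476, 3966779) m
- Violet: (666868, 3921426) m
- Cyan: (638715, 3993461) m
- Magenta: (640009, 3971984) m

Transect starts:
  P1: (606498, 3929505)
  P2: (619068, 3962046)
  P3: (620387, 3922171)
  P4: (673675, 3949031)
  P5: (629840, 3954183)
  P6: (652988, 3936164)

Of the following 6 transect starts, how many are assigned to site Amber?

P1 → Amber
P2 → Amber
P3 → Amber
P4 → Coral
P5 → Red
P6 → Violet
3 of the 6 go to Amber.

3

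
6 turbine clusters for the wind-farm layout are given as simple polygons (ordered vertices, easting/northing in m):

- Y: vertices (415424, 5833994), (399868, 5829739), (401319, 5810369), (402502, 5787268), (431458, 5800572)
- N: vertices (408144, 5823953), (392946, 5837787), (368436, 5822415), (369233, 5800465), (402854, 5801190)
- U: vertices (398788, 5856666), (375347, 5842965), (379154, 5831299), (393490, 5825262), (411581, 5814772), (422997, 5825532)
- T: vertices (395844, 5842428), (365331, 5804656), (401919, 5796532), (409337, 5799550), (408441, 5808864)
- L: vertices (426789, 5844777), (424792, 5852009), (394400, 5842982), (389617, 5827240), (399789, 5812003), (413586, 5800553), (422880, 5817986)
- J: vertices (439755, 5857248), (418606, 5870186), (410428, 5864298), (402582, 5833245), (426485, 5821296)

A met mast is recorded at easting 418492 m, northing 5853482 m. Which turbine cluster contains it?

Cast a ray rightward from (418492, 5853482). For each polygon, the edges (by vertex number in listed order) whose endpoints lie on opposite sides of northing = 5853482, where each meets that height, and whether that is right or left of the point:
Y: no edge straddles that height → 0 crossings.
N: no edge straddles that height → 0 crossings.
U: 1–2 at easting≈393340.5 (left), 6–1 at easting≈401263.8 (left) → 0 crossings.
T: no edge straddles that height → 0 crossings.
L: no edge straddles that height → 0 crossings.
J: 3–4 at easting≈407695.2 (left), 5–1 at easting≈438365.0 (right) → 1 crossing.
Only J has an odd count, so the point is inside J.

J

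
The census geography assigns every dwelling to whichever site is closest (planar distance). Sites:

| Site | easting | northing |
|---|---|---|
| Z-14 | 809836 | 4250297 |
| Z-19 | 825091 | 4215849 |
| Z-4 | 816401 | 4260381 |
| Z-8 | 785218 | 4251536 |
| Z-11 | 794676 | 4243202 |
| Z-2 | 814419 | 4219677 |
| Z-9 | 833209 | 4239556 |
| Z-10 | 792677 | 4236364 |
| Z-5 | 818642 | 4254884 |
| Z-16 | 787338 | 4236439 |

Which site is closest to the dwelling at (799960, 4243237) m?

Z-11

Squared distances to each site:
Z-14: 147378976.000; Z-19: 1381669705.000; Z-4: 564223217.000; Z-8: 286199965.000; Z-11: 27921881.000; Z-2: 764136281.000; Z-9: 1119045762.000; Z-10: 100280218.000; Z-5: 484669733.000; Z-16: 205527688.000.
Minimum at Z-11.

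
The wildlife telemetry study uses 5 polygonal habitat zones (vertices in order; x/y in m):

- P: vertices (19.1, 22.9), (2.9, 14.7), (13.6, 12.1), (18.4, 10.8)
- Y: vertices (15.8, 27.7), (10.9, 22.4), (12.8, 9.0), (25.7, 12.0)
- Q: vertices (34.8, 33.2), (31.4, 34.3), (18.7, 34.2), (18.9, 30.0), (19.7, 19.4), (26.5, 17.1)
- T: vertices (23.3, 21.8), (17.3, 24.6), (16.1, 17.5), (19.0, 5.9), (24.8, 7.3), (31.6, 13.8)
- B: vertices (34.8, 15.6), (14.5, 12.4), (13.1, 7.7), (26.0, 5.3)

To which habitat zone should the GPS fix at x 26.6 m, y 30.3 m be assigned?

Q

Cast a ray rightward from (26.6, 30.3). For each polygon, the edges (by vertex number in listed order) whose endpoints lie on opposite sides of y = 30.3, where each meets that height, and whether that is right or left of the point:
P: no edge straddles that height → 0 crossings.
Y: no edge straddles that height → 0 crossings.
Q: 3–4 at x≈18.89 (left), 6–1 at x≈33.30 (right) → 1 crossing.
T: no edge straddles that height → 0 crossings.
B: no edge straddles that height → 0 crossings.
Only Q has an odd count, so the point is inside Q.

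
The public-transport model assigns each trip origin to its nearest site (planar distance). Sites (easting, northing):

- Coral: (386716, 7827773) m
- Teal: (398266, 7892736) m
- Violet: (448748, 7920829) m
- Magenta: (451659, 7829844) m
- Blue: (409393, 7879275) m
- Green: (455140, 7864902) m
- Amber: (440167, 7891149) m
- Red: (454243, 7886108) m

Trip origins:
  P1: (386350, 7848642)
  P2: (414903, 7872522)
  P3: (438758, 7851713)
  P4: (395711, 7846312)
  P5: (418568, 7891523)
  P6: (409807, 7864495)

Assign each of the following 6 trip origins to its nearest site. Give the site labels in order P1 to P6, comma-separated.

Coral, Blue, Green, Coral, Blue, Blue

P1 → Coral (d²=435649117.00)
P2 → Blue (d²=75963109.00)
P3 → Green (d²=442319645.00)
P4 → Coral (d²=424604546.00)
P5 → Blue (d²=234194129.00)
P6 → Blue (d²=218619796.00)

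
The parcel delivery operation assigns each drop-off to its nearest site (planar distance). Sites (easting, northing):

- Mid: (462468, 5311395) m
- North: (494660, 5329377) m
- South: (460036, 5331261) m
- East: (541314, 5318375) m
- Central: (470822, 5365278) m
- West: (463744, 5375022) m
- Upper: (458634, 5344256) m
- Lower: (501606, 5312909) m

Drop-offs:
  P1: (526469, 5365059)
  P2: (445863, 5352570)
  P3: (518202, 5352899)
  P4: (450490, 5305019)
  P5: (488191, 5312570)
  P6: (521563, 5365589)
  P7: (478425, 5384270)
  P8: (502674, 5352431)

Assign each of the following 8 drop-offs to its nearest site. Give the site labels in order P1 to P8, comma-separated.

P1 → North (d²=2285017605.00)
P2 → Upper (d²=232221037.00)
P3 → North (d²=1107510248.00)
P4 → Mid (d²=184125860.00)
P5 → Lower (d²=180077146.00)
P6 → North (d²=2035080353.00)
P7 → West (d²=301057265.00)
P8 → North (d²=595711112.00)

North, Upper, North, Mid, Lower, North, West, North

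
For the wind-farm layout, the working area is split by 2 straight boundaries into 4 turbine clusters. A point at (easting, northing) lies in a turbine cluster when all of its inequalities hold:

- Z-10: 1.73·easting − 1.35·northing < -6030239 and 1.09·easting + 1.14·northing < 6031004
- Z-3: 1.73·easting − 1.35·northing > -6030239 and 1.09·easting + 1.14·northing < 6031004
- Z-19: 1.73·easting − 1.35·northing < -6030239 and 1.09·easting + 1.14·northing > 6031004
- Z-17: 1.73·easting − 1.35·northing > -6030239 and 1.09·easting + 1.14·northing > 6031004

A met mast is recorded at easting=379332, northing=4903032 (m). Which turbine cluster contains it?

Z-3

1.73·379332 − 1.35·4903032 = -5962848.840, which is > -6030239
1.09·379332 + 1.14·4903032 = 6002928.360, which is < 6031004
This sign pattern matches Z-3.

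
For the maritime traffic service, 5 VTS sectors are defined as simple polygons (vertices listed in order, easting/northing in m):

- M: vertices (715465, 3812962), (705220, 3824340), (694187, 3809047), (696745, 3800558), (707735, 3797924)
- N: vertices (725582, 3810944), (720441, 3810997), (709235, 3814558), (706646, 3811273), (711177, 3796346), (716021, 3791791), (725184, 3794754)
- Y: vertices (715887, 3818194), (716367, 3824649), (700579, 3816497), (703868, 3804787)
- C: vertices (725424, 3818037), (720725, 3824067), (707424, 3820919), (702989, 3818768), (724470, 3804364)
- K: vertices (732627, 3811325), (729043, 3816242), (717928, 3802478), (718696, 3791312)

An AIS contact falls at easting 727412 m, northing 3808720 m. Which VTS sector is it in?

Cast a ray rightward from (727412, 3808720). For each polygon, the edges (by vertex number in listed order) whose endpoints lie on opposite sides of northing = 3808720, where each meets that height, and whether that is right or left of the point:
M: 3–4 at easting≈694285.5 (left), 5–1 at easting≈713284.5 (left) → 0 crossings.
N: 4–5 at easting≈707420.9 (left), 7–1 at easting≈725527.3 (left) → 0 crossings.
Y: 3–4 at easting≈702763.3 (left), 4–1 at easting≈707393.8 (left) → 0 crossings.
C: 4–5 at easting≈717973.8 (left), 5–1 at easting≈724773.9 (left) → 0 crossings.
K: 2–3 at easting≈722968.7 (left), 4–1 at easting≈730813.7 (right) → 1 crossing.
Only K has an odd count, so the point is inside K.

K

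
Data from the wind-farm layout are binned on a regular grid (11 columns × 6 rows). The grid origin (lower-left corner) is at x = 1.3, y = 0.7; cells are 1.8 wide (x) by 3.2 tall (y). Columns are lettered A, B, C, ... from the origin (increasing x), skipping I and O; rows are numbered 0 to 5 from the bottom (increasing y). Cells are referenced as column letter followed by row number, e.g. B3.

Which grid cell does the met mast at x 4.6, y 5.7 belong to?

B1

Column index: ⌊(4.6 − 1.3) / 1.8⌋ = ⌊1.833⌋ = 1 → column B
Row offset from origin: ⌊(5.7 − 0.7) / 3.2⌋ = ⌊1.562⌋ = 1 → row 1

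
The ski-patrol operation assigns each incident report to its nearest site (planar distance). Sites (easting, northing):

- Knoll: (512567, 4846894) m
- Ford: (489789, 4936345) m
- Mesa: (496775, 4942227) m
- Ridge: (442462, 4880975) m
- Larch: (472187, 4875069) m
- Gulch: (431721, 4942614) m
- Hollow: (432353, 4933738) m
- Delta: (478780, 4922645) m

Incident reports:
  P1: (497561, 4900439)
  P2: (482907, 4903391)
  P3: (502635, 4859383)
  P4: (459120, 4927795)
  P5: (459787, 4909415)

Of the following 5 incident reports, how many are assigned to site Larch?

0

P1 → Delta
P2 → Delta
P3 → Knoll
P4 → Delta
P5 → Delta
0 of the 5 go to Larch.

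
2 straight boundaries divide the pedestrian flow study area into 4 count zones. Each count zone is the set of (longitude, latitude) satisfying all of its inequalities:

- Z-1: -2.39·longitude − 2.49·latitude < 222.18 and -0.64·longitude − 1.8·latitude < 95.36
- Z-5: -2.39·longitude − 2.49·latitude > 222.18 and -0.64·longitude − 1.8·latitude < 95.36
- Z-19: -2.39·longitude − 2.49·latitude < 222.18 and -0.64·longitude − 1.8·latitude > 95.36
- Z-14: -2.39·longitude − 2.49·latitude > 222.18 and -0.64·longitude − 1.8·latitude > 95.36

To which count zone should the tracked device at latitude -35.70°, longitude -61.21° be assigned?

Z-14

-2.39·-61.21 − 2.49·-35.70 = 235.185, which is > 222.18
-0.64·-61.21 − 1.8·-35.70 = 103.434, which is > 95.36
This sign pattern matches Z-14.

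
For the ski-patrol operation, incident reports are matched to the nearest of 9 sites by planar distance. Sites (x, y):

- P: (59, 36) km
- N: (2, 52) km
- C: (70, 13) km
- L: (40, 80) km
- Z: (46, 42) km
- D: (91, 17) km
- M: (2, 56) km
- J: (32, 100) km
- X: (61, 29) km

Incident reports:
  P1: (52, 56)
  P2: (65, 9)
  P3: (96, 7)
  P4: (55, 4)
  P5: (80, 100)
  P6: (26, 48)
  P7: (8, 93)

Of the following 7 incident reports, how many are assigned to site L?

1

P1 → Z
P2 → C
P3 → D
P4 → C
P5 → L
P6 → Z
P7 → J
1 of the 7 goes to L.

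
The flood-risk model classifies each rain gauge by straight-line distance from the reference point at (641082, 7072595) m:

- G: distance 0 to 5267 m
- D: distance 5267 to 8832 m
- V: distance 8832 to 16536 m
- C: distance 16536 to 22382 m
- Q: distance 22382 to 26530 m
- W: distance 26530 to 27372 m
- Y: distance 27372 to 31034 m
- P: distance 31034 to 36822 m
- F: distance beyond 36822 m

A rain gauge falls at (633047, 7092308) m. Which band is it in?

Distance = √((633047−641082)² + (7092308−7072595)²) = √(64561225.000 + 388602369.000) = 21287.639 m.
16536 ≤ 21287.639 < 22382 → C.

C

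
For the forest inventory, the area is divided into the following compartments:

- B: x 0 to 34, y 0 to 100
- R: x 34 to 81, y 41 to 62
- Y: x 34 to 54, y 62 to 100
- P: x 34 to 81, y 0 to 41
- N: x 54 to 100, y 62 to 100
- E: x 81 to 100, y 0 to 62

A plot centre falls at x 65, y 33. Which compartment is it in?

P

The point has x = 65 and y = 33.
Only P satisfies 34 ≤ x ≤ 81 and 0 ≤ y ≤ 41.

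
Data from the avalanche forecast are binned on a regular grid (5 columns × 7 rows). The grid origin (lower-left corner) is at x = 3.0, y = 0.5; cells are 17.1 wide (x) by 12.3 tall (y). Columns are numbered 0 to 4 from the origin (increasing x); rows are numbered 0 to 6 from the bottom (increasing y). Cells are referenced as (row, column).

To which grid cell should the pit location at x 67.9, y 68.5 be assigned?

Column index: ⌊(67.9 − 3.0) / 17.1⌋ = ⌊3.795⌋ = 3
Row offset from origin: ⌊(68.5 − 0.5) / 12.3⌋ = ⌊5.528⌋ = 5 → row 5

(5, 3)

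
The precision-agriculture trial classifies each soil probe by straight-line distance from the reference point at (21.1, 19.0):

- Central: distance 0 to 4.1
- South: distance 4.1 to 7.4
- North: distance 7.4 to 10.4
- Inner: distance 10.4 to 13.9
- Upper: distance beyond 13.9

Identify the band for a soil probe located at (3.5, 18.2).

Upper

Distance = √((3.5−21.1)² + (18.2−19.0)²) = √(309.760 + 0.640) = 17.618.
13.9 ≤ 17.618 < ∞ → Upper.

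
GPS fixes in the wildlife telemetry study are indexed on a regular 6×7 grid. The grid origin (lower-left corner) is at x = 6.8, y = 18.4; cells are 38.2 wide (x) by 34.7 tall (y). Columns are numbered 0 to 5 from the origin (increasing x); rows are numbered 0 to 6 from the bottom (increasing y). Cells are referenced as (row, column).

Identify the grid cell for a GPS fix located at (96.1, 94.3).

Column index: ⌊(96.1 − 6.8) / 38.2⌋ = ⌊2.338⌋ = 2
Row offset from origin: ⌊(94.3 − 18.4) / 34.7⌋ = ⌊2.187⌋ = 2 → row 2

(2, 2)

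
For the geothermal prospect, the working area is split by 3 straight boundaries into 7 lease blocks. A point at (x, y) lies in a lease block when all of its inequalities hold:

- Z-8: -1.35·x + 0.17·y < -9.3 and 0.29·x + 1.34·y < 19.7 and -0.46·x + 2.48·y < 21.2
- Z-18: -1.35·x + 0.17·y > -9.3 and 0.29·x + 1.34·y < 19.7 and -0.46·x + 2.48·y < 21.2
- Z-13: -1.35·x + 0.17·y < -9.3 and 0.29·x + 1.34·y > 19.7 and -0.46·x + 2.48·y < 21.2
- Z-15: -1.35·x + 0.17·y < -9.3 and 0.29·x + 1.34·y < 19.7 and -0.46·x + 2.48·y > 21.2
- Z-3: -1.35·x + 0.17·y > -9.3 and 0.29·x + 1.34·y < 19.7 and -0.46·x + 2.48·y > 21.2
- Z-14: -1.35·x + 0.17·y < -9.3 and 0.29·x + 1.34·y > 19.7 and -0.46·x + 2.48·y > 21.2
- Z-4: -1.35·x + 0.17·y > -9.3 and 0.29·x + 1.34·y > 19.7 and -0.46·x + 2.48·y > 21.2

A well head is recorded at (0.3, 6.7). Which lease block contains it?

-1.35·0.3 + 0.17·6.7 = 0.734, which is > -9.3
0.29·0.3 + 1.34·6.7 = 9.065, which is < 19.7
-0.46·0.3 + 2.48·6.7 = 16.478, which is < 21.2
This sign pattern matches Z-18.

Z-18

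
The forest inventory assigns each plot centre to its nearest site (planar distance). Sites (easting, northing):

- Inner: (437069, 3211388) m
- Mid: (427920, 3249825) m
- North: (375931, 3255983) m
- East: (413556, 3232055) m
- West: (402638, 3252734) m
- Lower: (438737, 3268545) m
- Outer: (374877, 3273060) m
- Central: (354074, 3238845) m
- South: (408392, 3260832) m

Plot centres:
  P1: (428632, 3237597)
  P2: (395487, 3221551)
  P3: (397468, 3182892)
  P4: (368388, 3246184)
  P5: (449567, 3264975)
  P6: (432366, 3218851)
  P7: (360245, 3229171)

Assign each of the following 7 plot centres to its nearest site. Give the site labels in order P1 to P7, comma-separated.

Mid, East, Inner, North, Lower, Inner, Central

P1 → Mid (d²=150030928.00)
P2 → East (d²=436822777.00)
P3 → Inner (d²=2380261217.00)
P4 → North (d²=152917250.00)
P5 → Lower (d²=130033800.00)
P6 → Inner (d²=77814578.00)
P7 → Central (d²=131667517.00)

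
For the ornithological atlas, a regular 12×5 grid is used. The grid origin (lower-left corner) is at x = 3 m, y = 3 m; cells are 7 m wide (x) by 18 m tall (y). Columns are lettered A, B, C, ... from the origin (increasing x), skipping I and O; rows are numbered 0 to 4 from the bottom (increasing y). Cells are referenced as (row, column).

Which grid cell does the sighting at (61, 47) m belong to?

Column index: ⌊(61 − 3) / 7⌋ = ⌊8.286⌋ = 8 → column J
Row offset from origin: ⌊(47 − 3) / 18⌋ = ⌊2.444⌋ = 2 → row 2

(2, J)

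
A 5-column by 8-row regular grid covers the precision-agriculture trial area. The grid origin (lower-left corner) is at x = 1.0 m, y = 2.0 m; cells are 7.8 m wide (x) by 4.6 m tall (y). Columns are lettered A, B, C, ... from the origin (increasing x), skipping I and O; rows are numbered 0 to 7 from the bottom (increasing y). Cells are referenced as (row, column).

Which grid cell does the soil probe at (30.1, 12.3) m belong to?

(2, D)

Column index: ⌊(30.1 − 1.0) / 7.8⌋ = ⌊3.731⌋ = 3 → column D
Row offset from origin: ⌊(12.3 − 2.0) / 4.6⌋ = ⌊2.239⌋ = 2 → row 2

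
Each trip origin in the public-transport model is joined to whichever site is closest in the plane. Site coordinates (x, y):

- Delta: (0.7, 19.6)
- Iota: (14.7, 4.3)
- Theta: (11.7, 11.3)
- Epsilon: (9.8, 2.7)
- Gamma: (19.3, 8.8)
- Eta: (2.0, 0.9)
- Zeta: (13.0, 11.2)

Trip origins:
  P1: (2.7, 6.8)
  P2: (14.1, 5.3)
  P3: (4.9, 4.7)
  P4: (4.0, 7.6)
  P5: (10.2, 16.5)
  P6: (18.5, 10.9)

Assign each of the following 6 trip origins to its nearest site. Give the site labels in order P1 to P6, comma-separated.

P1 → Eta (d²=35.30)
P2 → Iota (d²=1.36)
P3 → Eta (d²=22.85)
P4 → Eta (d²=48.89)
P5 → Theta (d²=29.29)
P6 → Gamma (d²=5.05)

Eta, Iota, Eta, Eta, Theta, Gamma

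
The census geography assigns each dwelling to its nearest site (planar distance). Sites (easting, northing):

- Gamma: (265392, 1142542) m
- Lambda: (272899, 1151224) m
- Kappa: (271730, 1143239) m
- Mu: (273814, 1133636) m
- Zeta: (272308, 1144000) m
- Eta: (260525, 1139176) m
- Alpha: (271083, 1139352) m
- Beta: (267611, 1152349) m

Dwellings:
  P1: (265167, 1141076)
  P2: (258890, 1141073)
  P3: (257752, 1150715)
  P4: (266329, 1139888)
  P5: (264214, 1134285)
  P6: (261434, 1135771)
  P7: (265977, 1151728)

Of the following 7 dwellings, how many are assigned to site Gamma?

P1 → Gamma
P2 → Eta
P3 → Beta
P4 → Gamma
P5 → Eta
P6 → Eta
P7 → Beta
2 of the 7 go to Gamma.

2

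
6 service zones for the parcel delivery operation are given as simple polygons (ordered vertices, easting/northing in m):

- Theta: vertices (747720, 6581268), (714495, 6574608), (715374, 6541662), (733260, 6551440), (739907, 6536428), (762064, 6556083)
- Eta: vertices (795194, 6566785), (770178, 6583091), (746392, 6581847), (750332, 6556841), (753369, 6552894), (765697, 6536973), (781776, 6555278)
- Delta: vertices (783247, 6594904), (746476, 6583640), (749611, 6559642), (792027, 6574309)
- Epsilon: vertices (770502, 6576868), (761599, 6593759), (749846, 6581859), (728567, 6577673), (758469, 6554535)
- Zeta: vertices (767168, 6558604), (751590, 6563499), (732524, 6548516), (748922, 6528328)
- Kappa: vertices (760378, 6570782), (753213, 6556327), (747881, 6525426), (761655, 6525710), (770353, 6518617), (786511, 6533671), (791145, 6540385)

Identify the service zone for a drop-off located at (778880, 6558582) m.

Cast a ray rightward from (778880, 6558582). For each polygon, the edges (by vertex number in listed order) whose endpoints lie on opposite sides of northing = 6558582, where each meets that height, and whether that is right or left of the point:
Theta: 2–3 at easting≈714922.6 (left), 6–1 at easting≈760640.7 (left) → 0 crossings.
Eta: 3–4 at easting≈750057.7 (left), 7–1 at easting≈785628.7 (right) → 1 crossing.
Delta: no edge straddles that height → 0 crossings.
Epsilon: 4–5 at easting≈753238.9 (left), 5–1 at easting≈760649.5 (left) → 0 crossings.
Zeta: 2–3 at easting≈745333.1 (left), 4–1 at easting≈767154.7 (left) → 0 crossings.
Kappa: 1–2 at easting≈754330.7 (left), 7–1 at easting≈772726.5 (left) → 0 crossings.
Only Eta has an odd count, so the point is inside Eta.

Eta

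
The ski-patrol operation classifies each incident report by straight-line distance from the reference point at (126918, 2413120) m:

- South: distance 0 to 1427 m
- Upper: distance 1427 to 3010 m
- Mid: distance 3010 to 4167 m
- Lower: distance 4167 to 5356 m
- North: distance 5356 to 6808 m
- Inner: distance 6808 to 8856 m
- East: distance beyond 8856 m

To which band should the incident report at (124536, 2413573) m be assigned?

Upper

Distance = √((124536−126918)² + (2413573−2413120)²) = √(5673924.000 + 205209.000) = 2424.692 m.
1427 ≤ 2424.692 < 3010 → Upper.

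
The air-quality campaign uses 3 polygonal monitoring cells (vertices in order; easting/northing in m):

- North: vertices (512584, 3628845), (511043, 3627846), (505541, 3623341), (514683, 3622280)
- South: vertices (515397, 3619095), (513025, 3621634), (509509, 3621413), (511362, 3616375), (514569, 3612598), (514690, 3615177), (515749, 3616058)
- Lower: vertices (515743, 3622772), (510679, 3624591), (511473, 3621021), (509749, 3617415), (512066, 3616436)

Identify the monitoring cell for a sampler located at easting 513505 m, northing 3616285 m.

South

Cast a ray rightward from (513505, 3616285). For each polygon, the edges (by vertex number in listed order) whose endpoints lie on opposite sides of northing = 3616285, where each meets that height, and whether that is right or left of the point:
North: no edge straddles that height → 0 crossings.
South: 4–5 at easting≈511438.4 (left), 7–1 at easting≈515722.7 (right) → 1 crossing.
Lower: no edge straddles that height → 0 crossings.
Only South has an odd count, so the point is inside South.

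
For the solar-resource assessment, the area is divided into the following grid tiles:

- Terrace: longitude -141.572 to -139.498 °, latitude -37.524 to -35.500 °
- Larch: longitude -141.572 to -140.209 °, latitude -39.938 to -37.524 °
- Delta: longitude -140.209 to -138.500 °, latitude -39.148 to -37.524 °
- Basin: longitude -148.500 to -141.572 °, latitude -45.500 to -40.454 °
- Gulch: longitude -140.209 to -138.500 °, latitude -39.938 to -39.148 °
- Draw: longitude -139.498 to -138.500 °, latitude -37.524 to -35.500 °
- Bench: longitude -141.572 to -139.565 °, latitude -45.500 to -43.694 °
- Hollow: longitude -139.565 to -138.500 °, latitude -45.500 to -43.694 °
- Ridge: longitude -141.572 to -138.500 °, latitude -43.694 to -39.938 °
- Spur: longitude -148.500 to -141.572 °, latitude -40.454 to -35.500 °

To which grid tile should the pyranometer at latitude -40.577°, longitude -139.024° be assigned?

Ridge

The point has longitude = -139.024 and latitude = -40.577.
Only Ridge satisfies -141.572 ≤ longitude ≤ -138.500 and -43.694 ≤ latitude ≤ -39.938.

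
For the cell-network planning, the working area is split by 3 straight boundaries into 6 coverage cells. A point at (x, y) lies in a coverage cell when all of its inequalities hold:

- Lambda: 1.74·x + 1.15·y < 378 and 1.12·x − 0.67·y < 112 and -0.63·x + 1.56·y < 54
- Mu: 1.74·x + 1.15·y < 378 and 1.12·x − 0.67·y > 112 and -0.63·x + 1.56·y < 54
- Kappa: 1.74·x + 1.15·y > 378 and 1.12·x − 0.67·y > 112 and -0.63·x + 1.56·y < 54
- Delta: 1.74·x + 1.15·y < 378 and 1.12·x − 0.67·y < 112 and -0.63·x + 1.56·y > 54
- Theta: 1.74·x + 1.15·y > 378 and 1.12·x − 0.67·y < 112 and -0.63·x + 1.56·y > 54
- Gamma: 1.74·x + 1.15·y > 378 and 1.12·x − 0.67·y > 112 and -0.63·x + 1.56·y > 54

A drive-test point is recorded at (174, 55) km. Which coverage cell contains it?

Mu

1.74·174 + 1.15·55 = 366.010, which is < 378
1.12·174 − 0.67·55 = 158.030, which is > 112
-0.63·174 + 1.56·55 = -23.820, which is < 54
This sign pattern matches Mu.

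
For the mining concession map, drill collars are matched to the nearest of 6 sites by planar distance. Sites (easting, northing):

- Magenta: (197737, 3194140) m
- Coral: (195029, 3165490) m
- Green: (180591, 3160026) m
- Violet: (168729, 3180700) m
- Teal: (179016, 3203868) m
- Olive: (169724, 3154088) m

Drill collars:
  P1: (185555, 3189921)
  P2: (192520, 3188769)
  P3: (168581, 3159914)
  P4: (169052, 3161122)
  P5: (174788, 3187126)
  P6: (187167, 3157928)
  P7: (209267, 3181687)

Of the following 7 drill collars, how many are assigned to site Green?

P1 → Magenta
P2 → Magenta
P3 → Olive
P4 → Olive
P5 → Violet
P6 → Green
P7 → Magenta
1 of the 7 goes to Green.

1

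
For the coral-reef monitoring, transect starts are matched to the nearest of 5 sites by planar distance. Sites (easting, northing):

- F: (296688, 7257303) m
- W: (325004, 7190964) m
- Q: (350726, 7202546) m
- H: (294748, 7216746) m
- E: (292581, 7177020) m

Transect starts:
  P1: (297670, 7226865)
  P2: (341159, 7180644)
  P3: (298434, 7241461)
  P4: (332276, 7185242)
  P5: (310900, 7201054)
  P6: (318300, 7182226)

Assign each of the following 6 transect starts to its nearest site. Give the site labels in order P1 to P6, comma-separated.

P1 → H (d²=110932245.00)
P2 → W (d²=367486425.00)
P3 → F (d²=254017480.00)
P4 → W (d²=85623268.00)
P5 → W (d²=300730916.00)
P6 → W (d²=121296260.00)

H, W, F, W, W, W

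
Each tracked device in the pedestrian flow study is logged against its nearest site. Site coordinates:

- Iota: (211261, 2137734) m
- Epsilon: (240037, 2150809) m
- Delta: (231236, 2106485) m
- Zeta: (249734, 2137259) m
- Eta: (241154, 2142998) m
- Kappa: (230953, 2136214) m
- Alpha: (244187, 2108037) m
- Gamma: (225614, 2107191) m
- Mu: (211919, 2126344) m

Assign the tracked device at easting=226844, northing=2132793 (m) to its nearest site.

Kappa

Squared distances to each site:
Iota: 267243370.000; Epsilon: 498631505.000; Delta: 711400528.000; Zeta: 543897256.000; Eta: 308918125.000; Kappa: 28587122.000; Alpha: 913639185.000; Gamma: 656975304.000; Mu: 264345226.000.
Minimum at Kappa.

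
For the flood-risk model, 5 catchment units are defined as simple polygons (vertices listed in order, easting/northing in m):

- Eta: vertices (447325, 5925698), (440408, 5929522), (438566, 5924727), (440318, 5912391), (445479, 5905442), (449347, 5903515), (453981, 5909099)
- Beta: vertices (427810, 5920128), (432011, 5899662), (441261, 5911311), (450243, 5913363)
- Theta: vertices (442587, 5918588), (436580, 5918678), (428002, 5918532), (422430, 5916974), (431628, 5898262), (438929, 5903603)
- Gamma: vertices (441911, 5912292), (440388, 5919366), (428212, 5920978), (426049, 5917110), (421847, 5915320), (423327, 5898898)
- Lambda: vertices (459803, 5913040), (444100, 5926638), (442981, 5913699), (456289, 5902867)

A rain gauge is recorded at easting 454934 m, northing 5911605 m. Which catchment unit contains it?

Lambda

Cast a ray rightward from (454934, 5911605). For each polygon, the edges (by vertex number in listed order) whose endpoints lie on opposite sides of northing = 5911605, where each meets that height, and whether that is right or left of the point:
Eta: 4–5 at easting≈440901.8 (left), 7–1 at easting≈452976.1 (left) → 0 crossings.
Beta: 1–2 at easting≈429559.5 (left), 3–4 at easting≈442547.9 (left) → 0 crossings.
Theta: 4–5 at easting≈425069.2 (left), 6–1 at easting≈440882.4 (left) → 0 crossings.
Gamma: 5–6 at easting≈422181.8 (left), 6–1 at easting≈440957.8 (left) → 0 crossings.
Lambda: 3–4 at easting≈445553.7 (left), 4–1 at easting≈459307.3 (right) → 1 crossing.
Only Lambda has an odd count, so the point is inside Lambda.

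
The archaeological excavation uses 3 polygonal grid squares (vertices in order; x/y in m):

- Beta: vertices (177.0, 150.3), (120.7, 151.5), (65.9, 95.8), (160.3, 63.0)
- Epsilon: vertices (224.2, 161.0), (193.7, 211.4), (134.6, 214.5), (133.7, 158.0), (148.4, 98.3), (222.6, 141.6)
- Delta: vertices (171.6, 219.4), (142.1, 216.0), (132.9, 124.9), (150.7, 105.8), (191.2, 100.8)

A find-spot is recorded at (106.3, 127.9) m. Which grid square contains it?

Beta

Cast a ray rightward from (106.3, 127.9). For each polygon, the edges (by vertex number in listed order) whose endpoints lie on opposite sides of y = 127.9, where each meets that height, and whether that is right or left of the point:
Beta: 2–3 at x≈97.48 (left), 4–1 at x≈172.72 (right) → 1 crossing.
Epsilon: 4–5 at x≈141.11 (right), 5–6 at x≈199.12 (right) → 2 crossings.
Delta: 2–3 at x≈133.20 (right), 5–1 at x≈186.72 (right) → 2 crossings.
Only Beta has an odd count, so the point is inside Beta.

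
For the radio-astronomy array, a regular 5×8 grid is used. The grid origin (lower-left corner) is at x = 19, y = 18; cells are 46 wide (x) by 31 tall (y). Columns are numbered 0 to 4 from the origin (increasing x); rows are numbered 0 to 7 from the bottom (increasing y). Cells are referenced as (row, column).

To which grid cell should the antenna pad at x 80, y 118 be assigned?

(3, 1)

Column index: ⌊(80 − 19) / 46⌋ = ⌊1.326⌋ = 1
Row offset from origin: ⌊(118 − 18) / 31⌋ = ⌊3.226⌋ = 3 → row 3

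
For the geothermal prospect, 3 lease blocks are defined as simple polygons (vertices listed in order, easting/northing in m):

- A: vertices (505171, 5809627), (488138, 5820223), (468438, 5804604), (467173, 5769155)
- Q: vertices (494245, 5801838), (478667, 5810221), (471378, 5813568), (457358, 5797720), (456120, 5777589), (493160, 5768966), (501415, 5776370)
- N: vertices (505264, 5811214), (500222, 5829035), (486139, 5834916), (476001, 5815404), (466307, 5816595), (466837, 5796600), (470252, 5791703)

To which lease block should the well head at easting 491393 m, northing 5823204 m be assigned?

N

Cast a ray rightward from (491393, 5823204). For each polygon, the edges (by vertex number in listed order) whose endpoints lie on opposite sides of northing = 5823204, where each meets that height, and whether that is right or left of the point:
A: no edge straddles that height → 0 crossings.
Q: no edge straddles that height → 0 crossings.
N: 1–2 at easting≈501871.7 (right), 3–4 at easting≈480053.7 (left) → 1 crossing.
Only N has an odd count, so the point is inside N.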